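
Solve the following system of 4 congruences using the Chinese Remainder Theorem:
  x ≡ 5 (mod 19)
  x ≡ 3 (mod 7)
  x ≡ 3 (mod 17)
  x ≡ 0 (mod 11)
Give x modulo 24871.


Product of moduli M = 19 · 7 · 17 · 11 = 24871.
Merge one congruence at a time:
  Start: x ≡ 5 (mod 19).
  Combine with x ≡ 3 (mod 7); new modulus lcm = 133.
    Write x = 5 + 19·t and substitute into x ≡ 3 (mod 7): 19·t ≡ 3 − 5 = -2 (mod 7).
    Reduce coefficients mod 7: 5·t ≡ 5 (mod 7).
    The inverse of 5 mod 7 is 3 (since 5·3 = 15 = 2·7 + 1), so t ≡ 3·5 = 15 ≡ 1 (mod 7).
    Then x = 5 + 19·1 = 24, valid modulo lcm(19, 7) = 133: x ≡ 24 (mod 133).
  Combine with x ≡ 3 (mod 17); new modulus lcm = 2261.
    Write x = 24 + 133·t and substitute into x ≡ 3 (mod 17): 133·t ≡ 3 − 24 = -21 (mod 17).
    Reduce coefficients mod 17: 14·t ≡ 13 (mod 17).
    The inverse of 14 mod 17 is 11 (since 14·11 = 154 = 9·17 + 1), so t ≡ 11·13 = 143 ≡ 7 (mod 17).
    Then x = 24 + 133·7 = 955, valid modulo lcm(133, 17) = 2261: x ≡ 955 (mod 2261).
  Combine with x ≡ 0 (mod 11); new modulus lcm = 24871.
    Write x = 955 + 2261·t and substitute into x ≡ 0 (mod 11): 2261·t ≡ 0 − 955 = -955 (mod 11).
    Reduce coefficients mod 11: 6·t ≡ 2 (mod 11).
    The inverse of 6 mod 11 is 2 (since 6·2 = 12 = 1·11 + 1), so t ≡ 2·2 = 4 ≡ 4 (mod 11).
    Then x = 955 + 2261·4 = 9999, valid modulo lcm(2261, 11) = 24871: x ≡ 9999 (mod 24871).
Verify against each original: 9999 mod 19 = 5, 9999 mod 7 = 3, 9999 mod 17 = 3, 9999 mod 11 = 0.

x ≡ 9999 (mod 24871).


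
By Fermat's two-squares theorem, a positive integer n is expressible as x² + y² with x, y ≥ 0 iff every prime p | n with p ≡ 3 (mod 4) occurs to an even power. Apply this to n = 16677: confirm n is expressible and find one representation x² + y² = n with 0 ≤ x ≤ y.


Step 1: Factor n = 16677 = 3^2 · 17 · 109.
Step 2: Check the mod-4 condition on each prime factor: 3 ≡ 3 (mod 4), exponent 2 (must be even); 17 ≡ 1 (mod 4), exponent 1; 109 ≡ 1 (mod 4), exponent 1.
All primes ≡ 3 (mod 4) appear to even exponent (or don't appear), so by the two-squares theorem n IS expressible as a sum of two squares.
Step 3: Build a representation. Group n = k² · m with k = 3 and m = 17 · 109 = 1853 (a product of primes ≡ 1 (mod 4)); a representation of m scales to one of n via (k·x)² + (k·y)² = k²(x² + y²). Each prime p ≡ 1 (mod 4) is itself a sum of two squares; find a² by testing p − a² for a perfect square:
  17: 17 − 1² = 16 = 4² ⇒ 17 = 1² + 4².
  109: 109 − 1² = 108, 109 − 2² = 105, 109 − 3² = 100 = 10² ⇒ 109 = 3² + 10².
  Combine using the Brahmagupta–Fibonacci identity (a² + b²)(c² + d²) = (ac − bd)² + (ad + bc)² = (ac + bd)² + (ad − bc)²:
  17 · 109 = 1853: from (1² + 4²)(3² + 10²), take (1·3 − 4·10, 1·10 + 4·3) = (3 − 40, 10 + 12) = (-37, 22); dropping signs (only squares matter) gives (37, 22); check 37² + 22² = 1369 + 484 = 1853 ✓.
  Scale by k = 3: (3·37, 3·22) = (111, 66).
Step 4: Order so x ≤ y and verify: 66² + 111² = 4356 + 12321 = 16677 = n. ✓

n = 16677 = 66² + 111² (one valid representation with x ≤ y).


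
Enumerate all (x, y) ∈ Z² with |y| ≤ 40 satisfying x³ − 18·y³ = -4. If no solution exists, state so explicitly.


The equation is x³ - 18y³ = -4. For fixed y, x³ = 18·y³ − 4, so a solution requires the RHS to be a perfect cube.
Strategy: iterate y from -40 to 40, compute RHS = 18·y³ − 4, and check whether it is a (positive or negative) perfect cube.
Check small values of y:
  y = 0: RHS = -4 is not a perfect cube.
  y = 1: RHS = 14 is not a perfect cube.
  y = -1: RHS = -22 is not a perfect cube.
  y = 2: RHS = 140 is not a perfect cube.
  y = -2: RHS = -148 is not a perfect cube.
  y = 3: RHS = 482 is not a perfect cube.
  y = -3: RHS = -490 is not a perfect cube.
Continuing the search up to |y| = 40 finds no solutions either.
No (x, y) in the scanned range satisfies the equation.

No integer solutions with |y| ≤ 40.


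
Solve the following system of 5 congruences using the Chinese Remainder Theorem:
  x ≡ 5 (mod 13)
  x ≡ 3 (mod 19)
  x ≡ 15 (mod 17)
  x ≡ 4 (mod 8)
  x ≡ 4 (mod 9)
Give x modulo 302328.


Product of moduli M = 13 · 19 · 17 · 8 · 9 = 302328.
Merge one congruence at a time:
  Start: x ≡ 5 (mod 13).
  Combine with x ≡ 3 (mod 19); new modulus lcm = 247.
    Write x = 5 + 13·t and substitute into x ≡ 3 (mod 19): 13·t ≡ 3 − 5 = -2 (mod 19).
    Reduce coefficients mod 19: 13·t ≡ 17 (mod 19).
    The inverse of 13 mod 19 is 3 (since 13·3 = 39 = 2·19 + 1), so t ≡ 3·17 = 51 ≡ 13 (mod 19).
    Then x = 5 + 13·13 = 174, valid modulo lcm(13, 19) = 247: x ≡ 174 (mod 247).
  Combine with x ≡ 15 (mod 17); new modulus lcm = 4199.
    Write x = 174 + 247·t and substitute into x ≡ 15 (mod 17): 247·t ≡ 15 − 174 = -159 (mod 17).
    Reduce coefficients mod 17: 9·t ≡ 11 (mod 17).
    The inverse of 9 mod 17 is 2 (since 9·2 = 18 = 1·17 + 1), so t ≡ 2·11 = 22 ≡ 5 (mod 17).
    Then x = 174 + 247·5 = 1409, valid modulo lcm(247, 17) = 4199: x ≡ 1409 (mod 4199).
  Combine with x ≡ 4 (mod 8); new modulus lcm = 33592.
    Write x = 1409 + 4199·t and substitute into x ≡ 4 (mod 8): 4199·t ≡ 4 − 1409 = -1405 (mod 8).
    Reduce coefficients mod 8: 7·t ≡ 3 (mod 8).
    The inverse of 7 mod 8 is 7 (since 7·7 = 49 = 6·8 + 1), so t ≡ 7·3 = 21 ≡ 5 (mod 8).
    Then x = 1409 + 4199·5 = 22404, valid modulo lcm(4199, 8) = 33592: x ≡ 22404 (mod 33592).
  Combine with x ≡ 4 (mod 9); new modulus lcm = 302328.
    Write x = 22404 + 33592·t and substitute into x ≡ 4 (mod 9): 33592·t ≡ 4 − 22404 = -22400 (mod 9).
    Reduce coefficients mod 9: 4·t ≡ 1 (mod 9).
    The inverse of 4 mod 9 is 7 (since 4·7 = 28 = 3·9 + 1), so t ≡ 7·1 = 7 ≡ 7 (mod 9).
    Then x = 22404 + 33592·7 = 257548, valid modulo lcm(33592, 9) = 302328: x ≡ 257548 (mod 302328).
Verify against each original: 257548 mod 13 = 5, 257548 mod 19 = 3, 257548 mod 17 = 15, 257548 mod 8 = 4, 257548 mod 9 = 4.

x ≡ 257548 (mod 302328).


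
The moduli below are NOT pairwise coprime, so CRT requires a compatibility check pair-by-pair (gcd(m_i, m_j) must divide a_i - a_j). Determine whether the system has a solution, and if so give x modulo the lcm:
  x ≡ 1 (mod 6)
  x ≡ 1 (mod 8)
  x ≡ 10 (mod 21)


Moduli 6, 8, 21 are not pairwise coprime, so CRT works modulo lcm(m_i) when all pairwise compatibility conditions hold.
Pairwise compatibility: gcd(m_i, m_j) must divide a_i - a_j for every pair.
Merge one congruence at a time:
  Start: x ≡ 1 (mod 6).
  Combine with x ≡ 1 (mod 8): gcd(6, 8) = 2; 1 - 1 = 0, which IS divisible by 2, so compatible.
    Write x = 1 + 6·t and substitute into x ≡ 1 (mod 8): 6·t ≡ 1 − 1 = 0 (mod 8).
    Divide the congruence (and modulus) by g = 2: 3·t ≡ 0 (mod 4).
    The inverse of 3 mod 4 is 3 (since 3·3 = 9 = 2·4 + 1), so t ≡ 3·0 = 0 ≡ 0 (mod 4).
    Then x = 1 + 6·0 = 1, valid modulo lcm(6, 8) = 24: x ≡ 1 (mod 24).
  Combine with x ≡ 10 (mod 21): gcd(24, 21) = 3; 10 - 1 = 9, which IS divisible by 3, so compatible.
    Write x = 1 + 24·t and substitute into x ≡ 10 (mod 21): 24·t ≡ 10 − 1 = 9 (mod 21).
    Divide the congruence (and modulus) by g = 3: 8·t ≡ 3 (mod 7).
    Reduce coefficients mod 7: 1·t ≡ 3 (mod 7).
    So t ≡ 3 (mod 7).
    Then x = 1 + 24·3 = 73, valid modulo lcm(24, 21) = 168: x ≡ 73 (mod 168).
Verify: 73 mod 6 = 1, 73 mod 8 = 1, 73 mod 21 = 10.

x ≡ 73 (mod 168).


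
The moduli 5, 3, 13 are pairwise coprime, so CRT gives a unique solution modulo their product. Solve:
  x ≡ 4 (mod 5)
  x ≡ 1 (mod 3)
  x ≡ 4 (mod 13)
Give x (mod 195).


Moduli 5, 3, 13 are pairwise coprime; by CRT there is a unique solution modulo M = 5 · 3 · 13 = 195.
Solve pairwise, accumulating the modulus:
  Start with x ≡ 4 (mod 5).
  Combine with x ≡ 1 (mod 3): since gcd(5, 3) = 1, we get a unique residue mod 15.
    Write x = 4 + 5·t and substitute into x ≡ 1 (mod 3): 5·t ≡ 1 − 4 = -3 (mod 3).
    Reduce coefficients mod 3: 2·t ≡ 0 (mod 3).
    The inverse of 2 mod 3 is 2 (since 2·2 = 4 = 1·3 + 1), so t ≡ 2·0 = 0 ≡ 0 (mod 3).
    Then x = 4 + 5·0 = 4, valid modulo lcm(5, 3) = 15: x ≡ 4 (mod 15).
  Combine with x ≡ 4 (mod 13): since gcd(15, 13) = 1, we get a unique residue mod 195.
    Write x = 4 + 15·t and substitute into x ≡ 4 (mod 13): 15·t ≡ 4 − 4 = 0 (mod 13).
    Reduce coefficients mod 13: 2·t ≡ 0 (mod 13).
    The inverse of 2 mod 13 is 7 (since 2·7 = 14 = 1·13 + 1), so t ≡ 7·0 = 0 ≡ 0 (mod 13).
    Then x = 4 + 15·0 = 4, valid modulo lcm(15, 13) = 195: x ≡ 4 (mod 195).
Verify: 4 mod 5 = 4 ✓, 4 mod 3 = 1 ✓, 4 mod 13 = 4 ✓.

x ≡ 4 (mod 195).


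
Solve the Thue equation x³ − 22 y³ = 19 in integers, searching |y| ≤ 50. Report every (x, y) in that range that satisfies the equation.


The equation is x³ - 22y³ = 19. For fixed y, x³ = 22·y³ + 19, so a solution requires the RHS to be a perfect cube.
Strategy: iterate y from -50 to 50, compute RHS = 22·y³ + 19, and check whether it is a (positive or negative) perfect cube.
Check small values of y:
  y = 0: RHS = 19 is not a perfect cube.
  y = 1: RHS = 41 is not a perfect cube.
  y = -1: RHS = -3 is not a perfect cube.
  y = 2: RHS = 195 is not a perfect cube.
  y = -2: RHS = -157 is not a perfect cube.
  y = 3: RHS = 613 is not a perfect cube.
  y = -3: RHS = -575 is not a perfect cube.
Continuing the search up to |y| = 50 finds no solutions either.
No (x, y) in the scanned range satisfies the equation.

No integer solutions with |y| ≤ 50.


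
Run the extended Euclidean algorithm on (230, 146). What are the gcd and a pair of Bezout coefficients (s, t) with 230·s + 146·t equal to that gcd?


Euclidean algorithm on (230, 146) — divide until remainder is 0:
  230 = 1 · 146 + 84
  146 = 1 · 84 + 62
  84 = 1 · 62 + 22
  62 = 2 · 22 + 18
  22 = 1 · 18 + 4
  18 = 4 · 4 + 2
  4 = 2 · 2 + 0
gcd(230, 146) = 2.
Track Bezout coefficients alongside the remainders: start with r₀ = 230 = a·1 + b·0 (s = 1, t = 0) and r₁ = 146 = a·0 + b·1 (s = 0, t = 1); each new remainder r_{k+1} = r_{k-1} − q_k·r_k inherits s_{k+1} = s_{k-1} − q_k·s_k, t_{k+1} = t_{k-1} − q_k·t_k, so r_k = a·s_k + b·t_k at every step:
  q = 1: r = 84, s = 1 − 1·0 = 1, t = 0 − 1·1 = -1  (check: 230·1 + 146·(-1) = 84)
  q = 1: r = 62, s = 0 − 1·1 = -1, t = 1 − 1·(-1) = 2  (check: 230·(-1) + 146·2 = 62)
  q = 1: r = 22, s = 1 − 1·(-1) = 2, t = -1 − 1·2 = -3  (check: 230·2 + 146·(-3) = 22)
  q = 2: r = 18, s = -1 − 2·2 = -5, t = 2 − 2·(-3) = 8  (check: 230·(-5) + 146·8 = 18)
  q = 1: r = 4, s = 2 − 1·(-5) = 7, t = -3 − 1·8 = -11  (check: 230·7 + 146·(-11) = 4)
  q = 4: r = 2, s = -5 − 4·7 = -33, t = 8 − 4·(-11) = 52  (check: 230·(-33) + 146·52 = 2)
The row with r = 2 (the gcd) gives the Bezout coefficients s = -33, t = 52.
Result: 230 · (-33) + 146 · (52) = 2.

gcd(230, 146) = 2; s = -33, t = 52 (check: 230·(-33) + 146·52 = 2).


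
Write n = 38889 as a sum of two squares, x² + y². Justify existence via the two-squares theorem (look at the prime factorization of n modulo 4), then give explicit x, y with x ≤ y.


Step 1: Factor n = 38889 = 3^2 · 29 · 149.
Step 2: Check the mod-4 condition on each prime factor: 3 ≡ 3 (mod 4), exponent 2 (must be even); 29 ≡ 1 (mod 4), exponent 1; 149 ≡ 1 (mod 4), exponent 1.
All primes ≡ 3 (mod 4) appear to even exponent (or don't appear), so by the two-squares theorem n IS expressible as a sum of two squares.
Step 3: Build a representation. Group n = k² · m with k = 3 and m = 29 · 149 = 4321 (a product of primes ≡ 1 (mod 4)); a representation of m scales to one of n via (k·x)² + (k·y)² = k²(x² + y²). Each prime p ≡ 1 (mod 4) is itself a sum of two squares; find a² by testing p − a² for a perfect square:
  29: 29 − 1² = 28, 29 − 2² = 25 = 5² ⇒ 29 = 2² + 5².
  149: 149 − 1² = 148, 149 − 2² = 145, 149 − 3² = 140, 149 − 4² = 133, 149 − 5² = 124, 149 − 6² = 113, 149 − 7² = 100 = 10² ⇒ 149 = 7² + 10².
  Combine using the Brahmagupta–Fibonacci identity (a² + b²)(c² + d²) = (ac − bd)² + (ad + bc)² = (ac + bd)² + (ad − bc)²:
  29 · 149 = 4321: from (2² + 5²)(7² + 10²), take (2·7 − 5·10, 2·10 + 5·7) = (14 − 50, 20 + 35) = (-36, 55); dropping signs (only squares matter) gives (36, 55); check 36² + 55² = 1296 + 3025 = 4321 ✓.
  Scale by k = 3: (3·36, 3·55) = (108, 165).
Step 4: Order so x ≤ y and verify: 108² + 165² = 11664 + 27225 = 38889 = n. ✓

n = 38889 = 108² + 165² (one valid representation with x ≤ y).


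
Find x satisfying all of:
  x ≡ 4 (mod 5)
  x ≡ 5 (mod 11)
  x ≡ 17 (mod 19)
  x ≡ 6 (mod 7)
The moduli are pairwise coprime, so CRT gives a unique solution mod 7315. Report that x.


Product of moduli M = 5 · 11 · 19 · 7 = 7315.
Merge one congruence at a time:
  Start: x ≡ 4 (mod 5).
  Combine with x ≡ 5 (mod 11); new modulus lcm = 55.
    Write x = 4 + 5·t and substitute into x ≡ 5 (mod 11): 5·t ≡ 5 − 4 = 1 (mod 11).
    The inverse of 5 mod 11 is 9 (since 5·9 = 45 = 4·11 + 1), so t ≡ 9·1 = 9 ≡ 9 (mod 11).
    Then x = 4 + 5·9 = 49, valid modulo lcm(5, 11) = 55: x ≡ 49 (mod 55).
  Combine with x ≡ 17 (mod 19); new modulus lcm = 1045.
    Write x = 49 + 55·t and substitute into x ≡ 17 (mod 19): 55·t ≡ 17 − 49 = -32 (mod 19).
    Reduce coefficients mod 19: 17·t ≡ 6 (mod 19).
    The inverse of 17 mod 19 is 9 (since 17·9 = 153 = 8·19 + 1), so t ≡ 9·6 = 54 ≡ 16 (mod 19).
    Then x = 49 + 55·16 = 929, valid modulo lcm(55, 19) = 1045: x ≡ 929 (mod 1045).
  Combine with x ≡ 6 (mod 7); new modulus lcm = 7315.
    Write x = 929 + 1045·t and substitute into x ≡ 6 (mod 7): 1045·t ≡ 6 − 929 = -923 (mod 7).
    Reduce coefficients mod 7: 2·t ≡ 1 (mod 7).
    The inverse of 2 mod 7 is 4 (since 2·4 = 8 = 1·7 + 1), so t ≡ 4·1 = 4 ≡ 4 (mod 7).
    Then x = 929 + 1045·4 = 5109, valid modulo lcm(1045, 7) = 7315: x ≡ 5109 (mod 7315).
Verify against each original: 5109 mod 5 = 4, 5109 mod 11 = 5, 5109 mod 19 = 17, 5109 mod 7 = 6.

x ≡ 5109 (mod 7315).


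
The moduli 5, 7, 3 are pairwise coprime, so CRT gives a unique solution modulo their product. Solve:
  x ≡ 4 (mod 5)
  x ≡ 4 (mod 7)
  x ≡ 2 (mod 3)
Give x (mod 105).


Moduli 5, 7, 3 are pairwise coprime; by CRT there is a unique solution modulo M = 5 · 7 · 3 = 105.
Solve pairwise, accumulating the modulus:
  Start with x ≡ 4 (mod 5).
  Combine with x ≡ 4 (mod 7): since gcd(5, 7) = 1, we get a unique residue mod 35.
    Write x = 4 + 5·t and substitute into x ≡ 4 (mod 7): 5·t ≡ 4 − 4 = 0 (mod 7).
    The inverse of 5 mod 7 is 3 (since 5·3 = 15 = 2·7 + 1), so t ≡ 3·0 = 0 ≡ 0 (mod 7).
    Then x = 4 + 5·0 = 4, valid modulo lcm(5, 7) = 35: x ≡ 4 (mod 35).
  Combine with x ≡ 2 (mod 3): since gcd(35, 3) = 1, we get a unique residue mod 105.
    Write x = 4 + 35·t and substitute into x ≡ 2 (mod 3): 35·t ≡ 2 − 4 = -2 (mod 3).
    Reduce coefficients mod 3: 2·t ≡ 1 (mod 3).
    The inverse of 2 mod 3 is 2 (since 2·2 = 4 = 1·3 + 1), so t ≡ 2·1 = 2 ≡ 2 (mod 3).
    Then x = 4 + 35·2 = 74, valid modulo lcm(35, 3) = 105: x ≡ 74 (mod 105).
Verify: 74 mod 5 = 4 ✓, 74 mod 7 = 4 ✓, 74 mod 3 = 2 ✓.

x ≡ 74 (mod 105).


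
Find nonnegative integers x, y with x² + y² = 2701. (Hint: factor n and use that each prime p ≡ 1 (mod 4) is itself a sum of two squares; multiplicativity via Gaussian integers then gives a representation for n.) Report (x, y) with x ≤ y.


Step 1: Factor n = 2701 = 37 · 73.
Step 2: Check the mod-4 condition on each prime factor: 37 ≡ 1 (mod 4), exponent 1; 73 ≡ 1 (mod 4), exponent 1.
All primes ≡ 3 (mod 4) appear to even exponent (or don't appear), so by the two-squares theorem n IS expressible as a sum of two squares.
Step 3: Build a representation. Here n = 37 · 73 is a product of primes ≡ 1 (mod 4). Each prime p ≡ 1 (mod 4) is itself a sum of two squares; find a² by testing p − a² for a perfect square:
  37: 37 − 1² = 36 = 6² ⇒ 37 = 1² + 6².
  73: 73 − 1² = 72, 73 − 2² = 69, 73 − 3² = 64 = 8² ⇒ 73 = 3² + 8².
  Combine using the Brahmagupta–Fibonacci identity (a² + b²)(c² + d²) = (ac − bd)² + (ad + bc)² = (ac + bd)² + (ad − bc)²:
  37 · 73 = 2701: from (1² + 6²)(3² + 8²), take (1·3 − 6·8, 1·8 + 6·3) = (3 − 48, 8 + 18) = (-45, 26); dropping signs (only squares matter) gives (45, 26); check 45² + 26² = 2025 + 676 = 2701 ✓.
Step 4: Order so x ≤ y and verify: 26² + 45² = 676 + 2025 = 2701 = n. ✓

n = 2701 = 26² + 45² (one valid representation with x ≤ y).


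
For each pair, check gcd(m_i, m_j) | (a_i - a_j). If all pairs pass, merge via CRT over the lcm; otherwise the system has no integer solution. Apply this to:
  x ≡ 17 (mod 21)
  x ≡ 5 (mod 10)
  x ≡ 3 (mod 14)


Moduli 21, 10, 14 are not pairwise coprime, so CRT works modulo lcm(m_i) when all pairwise compatibility conditions hold.
Pairwise compatibility: gcd(m_i, m_j) must divide a_i - a_j for every pair.
Merge one congruence at a time:
  Start: x ≡ 17 (mod 21).
  Combine with x ≡ 5 (mod 10): gcd(21, 10) = 1; 5 - 17 = -12, which IS divisible by 1, so compatible.
    Write x = 17 + 21·t and substitute into x ≡ 5 (mod 10): 21·t ≡ 5 − 17 = -12 (mod 10).
    Reduce coefficients mod 10: 1·t ≡ 8 (mod 10).
    So t ≡ 8 (mod 10).
    Then x = 17 + 21·8 = 185, valid modulo lcm(21, 10) = 210: x ≡ 185 (mod 210).
  Combine with x ≡ 3 (mod 14): gcd(210, 14) = 14; 3 - 185 = -182, which IS divisible by 14, so compatible.
    Write x = 185 + 210·t and substitute into x ≡ 3 (mod 14): 210·t ≡ 3 − 185 = -182 (mod 14).
    Divide the congruence (and modulus) by g = 14: 15·t ≡ -13 (mod 1).
    Modulo 1 every t works; take t = 0.
    Then x = 185 + 210·0 = 185, valid modulo lcm(210, 14) = 210: x ≡ 185 (mod 210).
Verify: 185 mod 21 = 17, 185 mod 10 = 5, 185 mod 14 = 3.

x ≡ 185 (mod 210).


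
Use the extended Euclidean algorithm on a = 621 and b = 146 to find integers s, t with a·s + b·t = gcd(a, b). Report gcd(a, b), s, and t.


Euclidean algorithm on (621, 146) — divide until remainder is 0:
  621 = 4 · 146 + 37
  146 = 3 · 37 + 35
  37 = 1 · 35 + 2
  35 = 17 · 2 + 1
  2 = 2 · 1 + 0
gcd(621, 146) = 1.
Track Bezout coefficients alongside the remainders: start with r₀ = 621 = a·1 + b·0 (s = 1, t = 0) and r₁ = 146 = a·0 + b·1 (s = 0, t = 1); each new remainder r_{k+1} = r_{k-1} − q_k·r_k inherits s_{k+1} = s_{k-1} − q_k·s_k, t_{k+1} = t_{k-1} − q_k·t_k, so r_k = a·s_k + b·t_k at every step:
  q = 4: r = 37, s = 1 − 4·0 = 1, t = 0 − 4·1 = -4  (check: 621·1 + 146·(-4) = 37)
  q = 3: r = 35, s = 0 − 3·1 = -3, t = 1 − 3·(-4) = 13  (check: 621·(-3) + 146·13 = 35)
  q = 1: r = 2, s = 1 − 1·(-3) = 4, t = -4 − 1·13 = -17  (check: 621·4 + 146·(-17) = 2)
  q = 17: r = 1, s = -3 − 17·4 = -71, t = 13 − 17·(-17) = 302  (check: 621·(-71) + 146·302 = 1)
The row with r = 1 (the gcd) gives the Bezout coefficients s = -71, t = 302.
Result: 621 · (-71) + 146 · (302) = 1.

gcd(621, 146) = 1; s = -71, t = 302 (check: 621·(-71) + 146·302 = 1).


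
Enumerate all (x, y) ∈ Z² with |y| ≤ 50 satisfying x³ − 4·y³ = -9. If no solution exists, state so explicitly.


The equation is x³ - 4y³ = -9. For fixed y, x³ = 4·y³ − 9, so a solution requires the RHS to be a perfect cube.
Strategy: iterate y from -50 to 50, compute RHS = 4·y³ − 9, and check whether it is a (positive or negative) perfect cube.
Check small values of y:
  y = 0: RHS = -9 is not a perfect cube.
  y = 1: RHS = -5 is not a perfect cube.
  y = -1: RHS = -13 is not a perfect cube.
  y = 2: RHS = 23 is not a perfect cube.
  y = -2: RHS = -41 is not a perfect cube.
  y = 3: RHS = 99 is not a perfect cube.
  y = -3: RHS = -117 is not a perfect cube.
Continuing the search up to |y| = 50 finds no solutions either.
No (x, y) in the scanned range satisfies the equation.

No integer solutions with |y| ≤ 50.


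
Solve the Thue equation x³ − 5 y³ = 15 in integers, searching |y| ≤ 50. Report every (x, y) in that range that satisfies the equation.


The equation is x³ - 5y³ = 15. For fixed y, x³ = 5·y³ + 15, so a solution requires the RHS to be a perfect cube.
Strategy: iterate y from -50 to 50, compute RHS = 5·y³ + 15, and check whether it is a (positive or negative) perfect cube.
Check small values of y:
  y = 0: RHS = 15 is not a perfect cube.
  y = 1: RHS = 20 is not a perfect cube.
  y = -1: RHS = 10 is not a perfect cube.
  y = 2: RHS = 55 is not a perfect cube.
  y = -2: RHS = -25 is not a perfect cube.
  y = 3: RHS = 150 is not a perfect cube.
  y = -3: RHS = -120 is not a perfect cube.
Continuing the search up to |y| = 50 finds no solutions either.
No (x, y) in the scanned range satisfies the equation.

No integer solutions with |y| ≤ 50.


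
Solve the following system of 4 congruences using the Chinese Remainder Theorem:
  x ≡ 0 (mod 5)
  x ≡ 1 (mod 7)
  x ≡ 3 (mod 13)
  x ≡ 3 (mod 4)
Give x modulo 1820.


Product of moduli M = 5 · 7 · 13 · 4 = 1820.
Merge one congruence at a time:
  Start: x ≡ 0 (mod 5).
  Combine with x ≡ 1 (mod 7); new modulus lcm = 35.
    Write x = 0 + 5·t and substitute into x ≡ 1 (mod 7): 5·t ≡ 1 − 0 = 1 (mod 7).
    The inverse of 5 mod 7 is 3 (since 5·3 = 15 = 2·7 + 1), so t ≡ 3·1 = 3 ≡ 3 (mod 7).
    Then x = 0 + 5·3 = 15, valid modulo lcm(5, 7) = 35: x ≡ 15 (mod 35).
  Combine with x ≡ 3 (mod 13); new modulus lcm = 455.
    Write x = 15 + 35·t and substitute into x ≡ 3 (mod 13): 35·t ≡ 3 − 15 = -12 (mod 13).
    Reduce coefficients mod 13: 9·t ≡ 1 (mod 13).
    The inverse of 9 mod 13 is 3 (since 9·3 = 27 = 2·13 + 1), so t ≡ 3·1 = 3 ≡ 3 (mod 13).
    Then x = 15 + 35·3 = 120, valid modulo lcm(35, 13) = 455: x ≡ 120 (mod 455).
  Combine with x ≡ 3 (mod 4); new modulus lcm = 1820.
    Write x = 120 + 455·t and substitute into x ≡ 3 (mod 4): 455·t ≡ 3 − 120 = -117 (mod 4).
    Reduce coefficients mod 4: 3·t ≡ 3 (mod 4).
    The inverse of 3 mod 4 is 3 (since 3·3 = 9 = 2·4 + 1), so t ≡ 3·3 = 9 ≡ 1 (mod 4).
    Then x = 120 + 455·1 = 575, valid modulo lcm(455, 4) = 1820: x ≡ 575 (mod 1820).
Verify against each original: 575 mod 5 = 0, 575 mod 7 = 1, 575 mod 13 = 3, 575 mod 4 = 3.

x ≡ 575 (mod 1820).


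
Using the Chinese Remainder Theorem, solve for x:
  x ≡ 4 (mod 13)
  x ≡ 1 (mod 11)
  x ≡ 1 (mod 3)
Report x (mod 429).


Moduli 13, 11, 3 are pairwise coprime; by CRT there is a unique solution modulo M = 13 · 11 · 3 = 429.
Solve pairwise, accumulating the modulus:
  Start with x ≡ 4 (mod 13).
  Combine with x ≡ 1 (mod 11): since gcd(13, 11) = 1, we get a unique residue mod 143.
    Write x = 4 + 13·t and substitute into x ≡ 1 (mod 11): 13·t ≡ 1 − 4 = -3 (mod 11).
    Reduce coefficients mod 11: 2·t ≡ 8 (mod 11).
    The inverse of 2 mod 11 is 6 (since 2·6 = 12 = 1·11 + 1), so t ≡ 6·8 = 48 ≡ 4 (mod 11).
    Then x = 4 + 13·4 = 56, valid modulo lcm(13, 11) = 143: x ≡ 56 (mod 143).
  Combine with x ≡ 1 (mod 3): since gcd(143, 3) = 1, we get a unique residue mod 429.
    Write x = 56 + 143·t and substitute into x ≡ 1 (mod 3): 143·t ≡ 1 − 56 = -55 (mod 3).
    Reduce coefficients mod 3: 2·t ≡ 2 (mod 3).
    The inverse of 2 mod 3 is 2 (since 2·2 = 4 = 1·3 + 1), so t ≡ 2·2 = 4 ≡ 1 (mod 3).
    Then x = 56 + 143·1 = 199, valid modulo lcm(143, 3) = 429: x ≡ 199 (mod 429).
Verify: 199 mod 13 = 4 ✓, 199 mod 11 = 1 ✓, 199 mod 3 = 1 ✓.

x ≡ 199 (mod 429).


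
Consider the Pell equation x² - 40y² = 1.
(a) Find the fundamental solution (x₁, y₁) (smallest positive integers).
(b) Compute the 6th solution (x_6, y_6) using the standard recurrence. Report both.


Step 1: Find the fundamental solution (x₁, y₁) of x² - 40y² = 1.
  Expand √40 as a continued fraction. a₀ = ⌊√40⌋ = 6; iterate m_{k+1} = d_k·a_k − m_k, d_{k+1} = (40 − m_{k+1}²)/d_k, a_{k+1} = ⌊(a₀ + m_{k+1})/d_{k+1}⌋ (starting m₀ = 0, d₀ = 1), with convergents p_k = a_k·p_{k-1} + p_{k-2}, q_k = a_k·q_{k-1} + q_{k-2} (p₋₁ = 1, q₋₁ = 0):
  k = 0: a₀ = 6; p₀/q₀ = 6/1; p₀² − 40·q₀² = 36 − 40 = -4.
  k = 1: m = 6, d = 4, a = ⌊(6 + 6)/4⌋ = 3; p/q = (3·6 + 1)/(3·1 + 0) = 19/3; p² − 40·q² = 361 − 360 = 1.
  The first convergent with p² − 40·q² = 1 gives the fundamental solution (x₁, y₁) = (19, 3).
Step 2: Apply the recurrence (x_{n+1}, y_{n+1}) = (x₁x_n + 40y₁y_n, x₁y_n + y₁x_n) repeatedly.
  From (x_1, y_1) = (19, 3): x_2 = 19·19 + 40·3·3 = 721; y_2 = 19·3 + 3·19 = 114.
  From (x_2, y_2) = (721, 114): x_3 = 19·721 + 40·3·114 = 27379; y_3 = 19·114 + 3·721 = 4329.
  From (x_3, y_3) = (27379, 4329): x_4 = 19·27379 + 40·3·4329 = 1039681; y_4 = 19·4329 + 3·27379 = 164388.
  From (x_4, y_4) = (1039681, 164388): x_5 = 19·1039681 + 40·3·164388 = 39480499; y_5 = 19·164388 + 3·1039681 = 6242415.
  From (x_5, y_5) = (39480499, 6242415): x_6 = 19·39480499 + 40·3·6242415 = 1499219281; y_6 = 19·6242415 + 3·39480499 = 237047382.
Step 3: Verify x_6² - 40·y_6² = 2247658452522156961 - 2247658452522156960 = 1 (should be 1). ✓

(x_1, y_1) = (19, 3); (x_6, y_6) = (1499219281, 237047382).


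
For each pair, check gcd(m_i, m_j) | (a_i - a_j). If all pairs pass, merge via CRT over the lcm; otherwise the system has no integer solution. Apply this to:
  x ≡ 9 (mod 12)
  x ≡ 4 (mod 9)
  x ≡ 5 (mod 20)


Moduli 12, 9, 20 are not pairwise coprime, so CRT works modulo lcm(m_i) when all pairwise compatibility conditions hold.
Pairwise compatibility: gcd(m_i, m_j) must divide a_i - a_j for every pair.
Merge one congruence at a time:
  Start: x ≡ 9 (mod 12).
  Combine with x ≡ 4 (mod 9): gcd(12, 9) = 3, and 4 - 9 = -5 is NOT divisible by 3.
    ⇒ system is inconsistent (no integer solution).

No solution (the system is inconsistent).


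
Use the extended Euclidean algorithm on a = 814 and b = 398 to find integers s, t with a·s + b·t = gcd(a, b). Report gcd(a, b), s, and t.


Euclidean algorithm on (814, 398) — divide until remainder is 0:
  814 = 2 · 398 + 18
  398 = 22 · 18 + 2
  18 = 9 · 2 + 0
gcd(814, 398) = 2.
Track Bezout coefficients alongside the remainders: start with r₀ = 814 = a·1 + b·0 (s = 1, t = 0) and r₁ = 398 = a·0 + b·1 (s = 0, t = 1); each new remainder r_{k+1} = r_{k-1} − q_k·r_k inherits s_{k+1} = s_{k-1} − q_k·s_k, t_{k+1} = t_{k-1} − q_k·t_k, so r_k = a·s_k + b·t_k at every step:
  q = 2: r = 18, s = 1 − 2·0 = 1, t = 0 − 2·1 = -2  (check: 814·1 + 398·(-2) = 18)
  q = 22: r = 2, s = 0 − 22·1 = -22, t = 1 − 22·(-2) = 45  (check: 814·(-22) + 398·45 = 2)
The row with r = 2 (the gcd) gives the Bezout coefficients s = -22, t = 45.
Result: 814 · (-22) + 398 · (45) = 2.

gcd(814, 398) = 2; s = -22, t = 45 (check: 814·(-22) + 398·45 = 2).


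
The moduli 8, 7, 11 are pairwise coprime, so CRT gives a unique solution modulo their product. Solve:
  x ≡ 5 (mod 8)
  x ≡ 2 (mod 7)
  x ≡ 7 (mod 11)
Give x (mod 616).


Moduli 8, 7, 11 are pairwise coprime; by CRT there is a unique solution modulo M = 8 · 7 · 11 = 616.
Solve pairwise, accumulating the modulus:
  Start with x ≡ 5 (mod 8).
  Combine with x ≡ 2 (mod 7): since gcd(8, 7) = 1, we get a unique residue mod 56.
    Write x = 5 + 8·t and substitute into x ≡ 2 (mod 7): 8·t ≡ 2 − 5 = -3 (mod 7).
    Reduce coefficients mod 7: 1·t ≡ 4 (mod 7).
    So t ≡ 4 (mod 7).
    Then x = 5 + 8·4 = 37, valid modulo lcm(8, 7) = 56: x ≡ 37 (mod 56).
  Combine with x ≡ 7 (mod 11): since gcd(56, 11) = 1, we get a unique residue mod 616.
    Write x = 37 + 56·t and substitute into x ≡ 7 (mod 11): 56·t ≡ 7 − 37 = -30 (mod 11).
    Reduce coefficients mod 11: 1·t ≡ 3 (mod 11).
    So t ≡ 3 (mod 11).
    Then x = 37 + 56·3 = 205, valid modulo lcm(56, 11) = 616: x ≡ 205 (mod 616).
Verify: 205 mod 8 = 5 ✓, 205 mod 7 = 2 ✓, 205 mod 11 = 7 ✓.

x ≡ 205 (mod 616).


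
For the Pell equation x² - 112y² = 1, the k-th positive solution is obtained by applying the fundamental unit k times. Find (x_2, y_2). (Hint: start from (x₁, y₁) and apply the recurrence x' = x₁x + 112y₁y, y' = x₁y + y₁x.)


Step 1: Find the fundamental solution (x₁, y₁) of x² - 112y² = 1.
  Expand √112 as a continued fraction. a₀ = ⌊√112⌋ = 10; iterate m_{k+1} = d_k·a_k − m_k, d_{k+1} = (112 − m_{k+1}²)/d_k, a_{k+1} = ⌊(a₀ + m_{k+1})/d_{k+1}⌋ (starting m₀ = 0, d₀ = 1), with convergents p_k = a_k·p_{k-1} + p_{k-2}, q_k = a_k·q_{k-1} + q_{k-2} (p₋₁ = 1, q₋₁ = 0):
  k = 0: a₀ = 10; p₀/q₀ = 10/1; p₀² − 112·q₀² = 100 − 112 = -12.
  k = 1: m = 10, d = 12, a = ⌊(10 + 10)/12⌋ = 1; p/q = (1·10 + 1)/(1·1 + 0) = 11/1; p² − 112·q² = 121 − 112 = 9.
  k = 2: m = 2, d = 9, a = ⌊(10 + 2)/9⌋ = 1; p/q = (1·11 + 10)/(1·1 + 1) = 21/2; p² − 112·q² = 441 − 448 = -7.
  k = 3: m = 7, d = 7, a = ⌊(10 + 7)/7⌋ = 2; p/q = (2·21 + 11)/(2·2 + 1) = 53/5; p² − 112·q² = 2809 − 2800 = 9.
  k = 4: m = 7, d = 9, a = ⌊(10 + 7)/9⌋ = 1; p/q = (1·53 + 21)/(1·5 + 2) = 74/7; p² − 112·q² = 5476 − 5488 = -12.
  k = 5: m = 2, d = 12, a = ⌊(10 + 2)/12⌋ = 1; p/q = (1·74 + 53)/(1·7 + 5) = 127/12; p² − 112·q² = 16129 − 16128 = 1.
  The first convergent with p² − 112·q² = 1 gives the fundamental solution (x₁, y₁) = (127, 12).
Step 2: Apply the recurrence (x_{n+1}, y_{n+1}) = (x₁x_n + 112y₁y_n, x₁y_n + y₁x_n) repeatedly.
  From (x_1, y_1) = (127, 12): x_2 = 127·127 + 112·12·12 = 32257; y_2 = 127·12 + 12·127 = 3048.
Step 3: Verify x_2² - 112·y_2² = 1040514049 - 1040514048 = 1 (should be 1). ✓

(x_1, y_1) = (127, 12); (x_2, y_2) = (32257, 3048).


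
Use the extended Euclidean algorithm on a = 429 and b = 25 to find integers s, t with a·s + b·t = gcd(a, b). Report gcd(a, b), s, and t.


Euclidean algorithm on (429, 25) — divide until remainder is 0:
  429 = 17 · 25 + 4
  25 = 6 · 4 + 1
  4 = 4 · 1 + 0
gcd(429, 25) = 1.
Track Bezout coefficients alongside the remainders: start with r₀ = 429 = a·1 + b·0 (s = 1, t = 0) and r₁ = 25 = a·0 + b·1 (s = 0, t = 1); each new remainder r_{k+1} = r_{k-1} − q_k·r_k inherits s_{k+1} = s_{k-1} − q_k·s_k, t_{k+1} = t_{k-1} − q_k·t_k, so r_k = a·s_k + b·t_k at every step:
  q = 17: r = 4, s = 1 − 17·0 = 1, t = 0 − 17·1 = -17  (check: 429·1 + 25·(-17) = 4)
  q = 6: r = 1, s = 0 − 6·1 = -6, t = 1 − 6·(-17) = 103  (check: 429·(-6) + 25·103 = 1)
The row with r = 1 (the gcd) gives the Bezout coefficients s = -6, t = 103.
Result: 429 · (-6) + 25 · (103) = 1.

gcd(429, 25) = 1; s = -6, t = 103 (check: 429·(-6) + 25·103 = 1).


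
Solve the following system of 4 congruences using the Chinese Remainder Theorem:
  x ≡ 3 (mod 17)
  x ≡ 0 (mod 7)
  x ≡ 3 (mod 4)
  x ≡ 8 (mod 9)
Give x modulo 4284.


Product of moduli M = 17 · 7 · 4 · 9 = 4284.
Merge one congruence at a time:
  Start: x ≡ 3 (mod 17).
  Combine with x ≡ 0 (mod 7); new modulus lcm = 119.
    Write x = 3 + 17·t and substitute into x ≡ 0 (mod 7): 17·t ≡ 0 − 3 = -3 (mod 7).
    Reduce coefficients mod 7: 3·t ≡ 4 (mod 7).
    The inverse of 3 mod 7 is 5 (since 3·5 = 15 = 2·7 + 1), so t ≡ 5·4 = 20 ≡ 6 (mod 7).
    Then x = 3 + 17·6 = 105, valid modulo lcm(17, 7) = 119: x ≡ 105 (mod 119).
  Combine with x ≡ 3 (mod 4); new modulus lcm = 476.
    Write x = 105 + 119·t and substitute into x ≡ 3 (mod 4): 119·t ≡ 3 − 105 = -102 (mod 4).
    Reduce coefficients mod 4: 3·t ≡ 2 (mod 4).
    The inverse of 3 mod 4 is 3 (since 3·3 = 9 = 2·4 + 1), so t ≡ 3·2 = 6 ≡ 2 (mod 4).
    Then x = 105 + 119·2 = 343, valid modulo lcm(119, 4) = 476: x ≡ 343 (mod 476).
  Combine with x ≡ 8 (mod 9); new modulus lcm = 4284.
    Write x = 343 + 476·t and substitute into x ≡ 8 (mod 9): 476·t ≡ 8 − 343 = -335 (mod 9).
    Reduce coefficients mod 9: 8·t ≡ 7 (mod 9).
    The inverse of 8 mod 9 is 8 (since 8·8 = 64 = 7·9 + 1), so t ≡ 8·7 = 56 ≡ 2 (mod 9).
    Then x = 343 + 476·2 = 1295, valid modulo lcm(476, 9) = 4284: x ≡ 1295 (mod 4284).
Verify against each original: 1295 mod 17 = 3, 1295 mod 7 = 0, 1295 mod 4 = 3, 1295 mod 9 = 8.

x ≡ 1295 (mod 4284).


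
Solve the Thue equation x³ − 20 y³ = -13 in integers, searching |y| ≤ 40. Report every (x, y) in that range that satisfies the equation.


The equation is x³ - 20y³ = -13. For fixed y, x³ = 20·y³ − 13, so a solution requires the RHS to be a perfect cube.
Strategy: iterate y from -40 to 40, compute RHS = 20·y³ − 13, and check whether it is a (positive or negative) perfect cube.
Check small values of y:
  y = 0: RHS = -13 is not a perfect cube.
  y = 1: RHS = 7 is not a perfect cube.
  y = -1: RHS = -33 is not a perfect cube.
  y = 2: RHS = 147 is not a perfect cube.
  y = -2: RHS = -173 is not a perfect cube.
  y = 3: RHS = 527 is not a perfect cube.
  y = -3: RHS = -553 is not a perfect cube.
Continuing the search up to |y| = 40 finds no solutions either.
No (x, y) in the scanned range satisfies the equation.

No integer solutions with |y| ≤ 40.


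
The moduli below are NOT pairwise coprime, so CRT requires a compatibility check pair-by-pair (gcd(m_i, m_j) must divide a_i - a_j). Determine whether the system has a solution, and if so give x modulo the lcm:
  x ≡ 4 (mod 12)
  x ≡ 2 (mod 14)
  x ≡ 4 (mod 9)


Moduli 12, 14, 9 are not pairwise coprime, so CRT works modulo lcm(m_i) when all pairwise compatibility conditions hold.
Pairwise compatibility: gcd(m_i, m_j) must divide a_i - a_j for every pair.
Merge one congruence at a time:
  Start: x ≡ 4 (mod 12).
  Combine with x ≡ 2 (mod 14): gcd(12, 14) = 2; 2 - 4 = -2, which IS divisible by 2, so compatible.
    Write x = 4 + 12·t and substitute into x ≡ 2 (mod 14): 12·t ≡ 2 − 4 = -2 (mod 14).
    Divide the congruence (and modulus) by g = 2: 6·t ≡ -1 (mod 7).
    Reduce coefficients mod 7: 6·t ≡ 6 (mod 7).
    The inverse of 6 mod 7 is 6 (since 6·6 = 36 = 5·7 + 1), so t ≡ 6·6 = 36 ≡ 1 (mod 7).
    Then x = 4 + 12·1 = 16, valid modulo lcm(12, 14) = 84: x ≡ 16 (mod 84).
  Combine with x ≡ 4 (mod 9): gcd(84, 9) = 3; 4 - 16 = -12, which IS divisible by 3, so compatible.
    Write x = 16 + 84·t and substitute into x ≡ 4 (mod 9): 84·t ≡ 4 − 16 = -12 (mod 9).
    Divide the congruence (and modulus) by g = 3: 28·t ≡ -4 (mod 3).
    Reduce coefficients mod 3: 1·t ≡ 2 (mod 3).
    So t ≡ 2 (mod 3).
    Then x = 16 + 84·2 = 184, valid modulo lcm(84, 9) = 252: x ≡ 184 (mod 252).
Verify: 184 mod 12 = 4, 184 mod 14 = 2, 184 mod 9 = 4.

x ≡ 184 (mod 252).


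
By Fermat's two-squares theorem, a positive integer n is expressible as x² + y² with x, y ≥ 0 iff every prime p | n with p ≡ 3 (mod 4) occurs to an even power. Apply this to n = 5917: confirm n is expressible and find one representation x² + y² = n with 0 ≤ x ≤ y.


Step 1: Factor n = 5917 = 61 · 97.
Step 2: Check the mod-4 condition on each prime factor: 61 ≡ 1 (mod 4), exponent 1; 97 ≡ 1 (mod 4), exponent 1.
All primes ≡ 3 (mod 4) appear to even exponent (or don't appear), so by the two-squares theorem n IS expressible as a sum of two squares.
Step 3: Build a representation. Here n = 61 · 97 is a product of primes ≡ 1 (mod 4). Each prime p ≡ 1 (mod 4) is itself a sum of two squares; find a² by testing p − a² for a perfect square:
  61: 61 − 1² = 60, 61 − 2² = 57, 61 − 3² = 52, 61 − 4² = 45, 61 − 5² = 36 = 6² ⇒ 61 = 5² + 6².
  97: 97 − 1² = 96, 97 − 2² = 93, 97 − 3² = 88, 97 − 4² = 81 = 9² ⇒ 97 = 4² + 9².
  Combine using the Brahmagupta–Fibonacci identity (a² + b²)(c² + d²) = (ac − bd)² + (ad + bc)² = (ac + bd)² + (ad − bc)²:
  61 · 97 = 5917: from (5² + 6²)(4² + 9²), take (5·4 − 6·9, 5·9 + 6·4) = (20 − 54, 45 + 24) = (-34, 69); dropping signs (only squares matter) gives (34, 69); check 34² + 69² = 1156 + 4761 = 5917 ✓.
Step 4: Order so x ≤ y and verify: 34² + 69² = 1156 + 4761 = 5917 = n. ✓

n = 5917 = 34² + 69² (one valid representation with x ≤ y).


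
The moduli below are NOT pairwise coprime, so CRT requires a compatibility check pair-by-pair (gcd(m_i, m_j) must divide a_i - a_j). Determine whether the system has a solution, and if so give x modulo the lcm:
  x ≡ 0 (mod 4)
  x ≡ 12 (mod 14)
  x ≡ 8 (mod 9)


Moduli 4, 14, 9 are not pairwise coprime, so CRT works modulo lcm(m_i) when all pairwise compatibility conditions hold.
Pairwise compatibility: gcd(m_i, m_j) must divide a_i - a_j for every pair.
Merge one congruence at a time:
  Start: x ≡ 0 (mod 4).
  Combine with x ≡ 12 (mod 14): gcd(4, 14) = 2; 12 - 0 = 12, which IS divisible by 2, so compatible.
    Write x = 0 + 4·t and substitute into x ≡ 12 (mod 14): 4·t ≡ 12 − 0 = 12 (mod 14).
    Divide the congruence (and modulus) by g = 2: 2·t ≡ 6 (mod 7).
    The inverse of 2 mod 7 is 4 (since 2·4 = 8 = 1·7 + 1), so t ≡ 4·6 = 24 ≡ 3 (mod 7).
    Then x = 0 + 4·3 = 12, valid modulo lcm(4, 14) = 28: x ≡ 12 (mod 28).
  Combine with x ≡ 8 (mod 9): gcd(28, 9) = 1; 8 - 12 = -4, which IS divisible by 1, so compatible.
    Write x = 12 + 28·t and substitute into x ≡ 8 (mod 9): 28·t ≡ 8 − 12 = -4 (mod 9).
    Reduce coefficients mod 9: 1·t ≡ 5 (mod 9).
    So t ≡ 5 (mod 9).
    Then x = 12 + 28·5 = 152, valid modulo lcm(28, 9) = 252: x ≡ 152 (mod 252).
Verify: 152 mod 4 = 0, 152 mod 14 = 12, 152 mod 9 = 8.

x ≡ 152 (mod 252).


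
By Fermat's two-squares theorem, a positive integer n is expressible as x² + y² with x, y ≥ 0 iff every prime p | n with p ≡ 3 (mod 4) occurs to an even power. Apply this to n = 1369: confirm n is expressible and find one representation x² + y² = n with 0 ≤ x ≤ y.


Step 1: Factor n = 1369 = 37^2.
Step 2: Check the mod-4 condition on each prime factor: 37 ≡ 1 (mod 4), exponent 2.
All primes ≡ 3 (mod 4) appear to even exponent (or don't appear), so by the two-squares theorem n IS expressible as a sum of two squares.
Step 3: Build a representation. Here n = 37 · 37 is a product of primes ≡ 1 (mod 4). Each prime p ≡ 1 (mod 4) is itself a sum of two squares; find a² by testing p − a² for a perfect square:
  37: 37 − 1² = 36 = 6² ⇒ 37 = 1² + 6².
  Combine using the Brahmagupta–Fibonacci identity (a² + b²)(c² + d²) = (ac − bd)² + (ad + bc)² = (ac + bd)² + (ad − bc)²:
  37 · 37 = 1369: from (1² + 6²)(1² + 6²), take (1·1 − 6·6, 1·6 + 6·1) = (1 − 36, 6 + 6) = (-35, 12); dropping signs (only squares matter) gives (35, 12); check 35² + 12² = 1225 + 144 = 1369 ✓.
Step 4: Order so x ≤ y and verify: 12² + 35² = 144 + 1225 = 1369 = n. ✓

n = 1369 = 12² + 35² (one valid representation with x ≤ y).


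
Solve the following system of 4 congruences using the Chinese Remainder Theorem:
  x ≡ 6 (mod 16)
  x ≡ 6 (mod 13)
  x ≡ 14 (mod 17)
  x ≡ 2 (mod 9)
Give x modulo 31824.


Product of moduli M = 16 · 13 · 17 · 9 = 31824.
Merge one congruence at a time:
  Start: x ≡ 6 (mod 16).
  Combine with x ≡ 6 (mod 13); new modulus lcm = 208.
    Write x = 6 + 16·t and substitute into x ≡ 6 (mod 13): 16·t ≡ 6 − 6 = 0 (mod 13).
    Reduce coefficients mod 13: 3·t ≡ 0 (mod 13).
    The inverse of 3 mod 13 is 9 (since 3·9 = 27 = 2·13 + 1), so t ≡ 9·0 = 0 ≡ 0 (mod 13).
    Then x = 6 + 16·0 = 6, valid modulo lcm(16, 13) = 208: x ≡ 6 (mod 208).
  Combine with x ≡ 14 (mod 17); new modulus lcm = 3536.
    Write x = 6 + 208·t and substitute into x ≡ 14 (mod 17): 208·t ≡ 14 − 6 = 8 (mod 17).
    Reduce coefficients mod 17: 4·t ≡ 8 (mod 17).
    The inverse of 4 mod 17 is 13 (since 4·13 = 52 = 3·17 + 1), so t ≡ 13·8 = 104 ≡ 2 (mod 17).
    Then x = 6 + 208·2 = 422, valid modulo lcm(208, 17) = 3536: x ≡ 422 (mod 3536).
  Combine with x ≡ 2 (mod 9); new modulus lcm = 31824.
    Write x = 422 + 3536·t and substitute into x ≡ 2 (mod 9): 3536·t ≡ 2 − 422 = -420 (mod 9).
    Reduce coefficients mod 9: 8·t ≡ 3 (mod 9).
    The inverse of 8 mod 9 is 8 (since 8·8 = 64 = 7·9 + 1), so t ≡ 8·3 = 24 ≡ 6 (mod 9).
    Then x = 422 + 3536·6 = 21638, valid modulo lcm(3536, 9) = 31824: x ≡ 21638 (mod 31824).
Verify against each original: 21638 mod 16 = 6, 21638 mod 13 = 6, 21638 mod 17 = 14, 21638 mod 9 = 2.

x ≡ 21638 (mod 31824).
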